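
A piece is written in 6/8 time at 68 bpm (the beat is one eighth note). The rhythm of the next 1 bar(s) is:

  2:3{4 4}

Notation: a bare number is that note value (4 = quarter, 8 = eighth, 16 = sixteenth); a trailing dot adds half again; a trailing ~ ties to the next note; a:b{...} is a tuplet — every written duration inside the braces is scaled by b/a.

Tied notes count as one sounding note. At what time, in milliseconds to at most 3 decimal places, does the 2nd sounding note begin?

note 2 onset = 3b = 2647.059ms

1. 0.0ms @ 0 + 2647.059ms (3)
2. 2647.059ms @ 3 + 2647.059ms (3)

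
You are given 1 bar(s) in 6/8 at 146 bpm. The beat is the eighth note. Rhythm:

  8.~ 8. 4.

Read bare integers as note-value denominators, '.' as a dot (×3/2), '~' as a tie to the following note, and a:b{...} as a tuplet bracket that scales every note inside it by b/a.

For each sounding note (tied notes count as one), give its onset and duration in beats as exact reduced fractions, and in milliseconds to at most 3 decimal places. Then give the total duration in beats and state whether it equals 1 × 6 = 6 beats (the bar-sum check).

1) 0.0ms=0b +1232.877ms=3b
2) 1232.877ms=3b +1232.877ms=3b
Σ=6b of 6 (146bpm 6/8) — PASS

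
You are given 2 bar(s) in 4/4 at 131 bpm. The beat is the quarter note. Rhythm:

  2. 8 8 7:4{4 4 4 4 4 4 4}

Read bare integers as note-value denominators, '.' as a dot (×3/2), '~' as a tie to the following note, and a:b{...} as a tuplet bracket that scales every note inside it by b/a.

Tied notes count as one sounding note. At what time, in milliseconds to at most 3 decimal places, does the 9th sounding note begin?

1. 0.0ms @ 0 + 1374.046ms (3)
2. 1374.046ms @ 3 + 229.008ms (1/2)
3. 1603.053ms @ 7/2 + 229.008ms (1/2)
4. 1832.061ms @ 4 + 261.723ms (4/7)
5. 2093.784ms @ 32/7 + 261.723ms (4/7)
6. 2355.507ms @ 36/7 + 261.723ms (4/7)
7. 2617.23ms @ 40/7 + 261.723ms (4/7)
8. 2878.953ms @ 44/7 + 261.723ms (4/7)
9. 3140.676ms @ 48/7 + 261.723ms (4/7)
10. 3402.399ms @ 52/7 + 261.723ms (4/7)

note 9 onset = 48/7b = 3140.676ms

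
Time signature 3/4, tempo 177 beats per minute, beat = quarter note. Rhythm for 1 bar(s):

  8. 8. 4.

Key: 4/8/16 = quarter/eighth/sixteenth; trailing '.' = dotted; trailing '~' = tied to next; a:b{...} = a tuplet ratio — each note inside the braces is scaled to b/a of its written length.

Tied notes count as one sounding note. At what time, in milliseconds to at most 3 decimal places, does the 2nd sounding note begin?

1. 0.0ms @ 0 + 254.237ms (3/4)
2. 254.237ms @ 3/4 + 254.237ms (3/4)
3. 508.475ms @ 3/2 + 508.475ms (3/2)

note 2 onset = 3/4b = 254.237ms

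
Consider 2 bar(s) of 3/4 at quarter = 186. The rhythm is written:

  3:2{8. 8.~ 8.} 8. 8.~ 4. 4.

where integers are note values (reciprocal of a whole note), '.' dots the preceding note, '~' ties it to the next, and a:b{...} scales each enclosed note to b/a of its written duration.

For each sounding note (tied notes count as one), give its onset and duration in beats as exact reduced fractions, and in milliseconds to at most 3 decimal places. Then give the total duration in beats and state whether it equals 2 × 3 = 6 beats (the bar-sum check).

1) 0.0ms=0b +161.29ms=1/2b
2) 161.29ms=1/2b +322.581ms=1b
3) 483.871ms=3/2b +241.935ms=3/4b
4) 725.806ms=9/4b +725.806ms=9/4b
5) 1451.613ms=9/2b +483.871ms=3/2b
Σ=6b of 6 (186bpm 3/4) — PASS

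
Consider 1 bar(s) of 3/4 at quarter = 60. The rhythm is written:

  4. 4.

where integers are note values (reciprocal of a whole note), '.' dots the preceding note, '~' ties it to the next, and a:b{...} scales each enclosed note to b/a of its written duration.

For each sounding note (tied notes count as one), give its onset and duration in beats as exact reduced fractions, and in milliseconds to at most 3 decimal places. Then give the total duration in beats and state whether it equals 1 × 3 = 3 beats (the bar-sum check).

1) 0.0ms=0b +1500.0ms=3/2b
2) 1500.0ms=3/2b +1500.0ms=3/2b
Σ=3b of 3 (60bpm 3/4) — PASS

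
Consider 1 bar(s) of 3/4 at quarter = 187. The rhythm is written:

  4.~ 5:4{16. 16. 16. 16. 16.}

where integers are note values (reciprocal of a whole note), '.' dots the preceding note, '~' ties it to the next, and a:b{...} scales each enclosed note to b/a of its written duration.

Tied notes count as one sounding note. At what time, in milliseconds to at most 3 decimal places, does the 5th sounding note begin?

1. 0.0ms @ 0 + 577.54ms (9/5)
2. 577.54ms @ 9/5 + 96.257ms (3/10)
3. 673.797ms @ 21/10 + 96.257ms (3/10)
4. 770.053ms @ 12/5 + 96.257ms (3/10)
5. 866.31ms @ 27/10 + 96.257ms (3/10)

note 5 onset = 27/10b = 866.31ms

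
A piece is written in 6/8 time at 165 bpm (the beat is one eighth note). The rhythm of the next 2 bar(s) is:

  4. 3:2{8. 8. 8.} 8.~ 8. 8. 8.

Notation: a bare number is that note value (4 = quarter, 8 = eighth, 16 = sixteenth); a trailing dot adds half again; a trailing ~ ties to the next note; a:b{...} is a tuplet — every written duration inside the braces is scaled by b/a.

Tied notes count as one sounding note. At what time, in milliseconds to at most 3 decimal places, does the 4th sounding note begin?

1. 0.0ms @ 0 + 1090.909ms (3)
2. 1090.909ms @ 3 + 363.636ms (1)
3. 1454.545ms @ 4 + 363.636ms (1)
4. 1818.182ms @ 5 + 363.636ms (1)
5. 2181.818ms @ 6 + 1090.909ms (3)
6. 3272.727ms @ 9 + 545.455ms (3/2)
7. 3818.182ms @ 21/2 + 545.455ms (3/2)

note 4 onset = 5b = 1818.182ms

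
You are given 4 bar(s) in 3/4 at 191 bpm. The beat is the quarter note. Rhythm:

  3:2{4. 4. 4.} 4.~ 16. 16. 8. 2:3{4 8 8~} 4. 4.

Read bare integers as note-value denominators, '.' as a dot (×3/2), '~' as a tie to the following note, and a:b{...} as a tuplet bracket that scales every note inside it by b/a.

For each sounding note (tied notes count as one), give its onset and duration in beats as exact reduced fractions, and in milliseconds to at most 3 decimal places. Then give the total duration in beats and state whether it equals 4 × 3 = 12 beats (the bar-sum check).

1) 0.0ms=0b +314.136ms=1b
2) 314.136ms=1b +314.136ms=1b
3) 628.272ms=2b +314.136ms=1b
4) 942.408ms=3b +589.005ms=15/8b
5) 1531.414ms=39/8b +117.801ms=3/8b
6) 1649.215ms=21/4b +235.602ms=3/4b
7) 1884.817ms=6b +471.204ms=3/2b
8) 2356.021ms=15/2b +235.602ms=3/4b
9) 2591.623ms=33/4b +706.806ms=9/4b
10) 3298.429ms=21/2b +471.204ms=3/2b
Σ=12b of 12 (191bpm 3/4) — PASS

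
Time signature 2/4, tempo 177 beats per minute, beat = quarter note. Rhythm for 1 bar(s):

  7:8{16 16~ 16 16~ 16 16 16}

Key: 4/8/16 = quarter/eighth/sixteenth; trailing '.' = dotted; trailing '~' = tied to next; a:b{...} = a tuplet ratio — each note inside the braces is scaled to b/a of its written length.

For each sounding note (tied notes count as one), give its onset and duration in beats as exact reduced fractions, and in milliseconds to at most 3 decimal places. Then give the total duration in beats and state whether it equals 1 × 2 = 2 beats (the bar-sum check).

1) 0.0ms=0b +96.852ms=2/7b
2) 96.852ms=2/7b +193.705ms=4/7b
3) 290.557ms=6/7b +193.705ms=4/7b
4) 484.262ms=10/7b +96.852ms=2/7b
5) 581.114ms=12/7b +96.852ms=2/7b
Σ=2b of 2 (177bpm 2/4) — PASS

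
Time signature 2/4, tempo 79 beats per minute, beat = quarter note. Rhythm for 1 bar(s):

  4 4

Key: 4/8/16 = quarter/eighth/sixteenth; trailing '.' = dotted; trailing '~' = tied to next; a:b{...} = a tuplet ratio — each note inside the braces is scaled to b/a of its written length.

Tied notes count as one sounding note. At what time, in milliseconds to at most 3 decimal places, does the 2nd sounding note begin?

1. 0.0ms @ 0 + 759.494ms (1)
2. 759.494ms @ 1 + 759.494ms (1)

note 2 onset = 1b = 759.494ms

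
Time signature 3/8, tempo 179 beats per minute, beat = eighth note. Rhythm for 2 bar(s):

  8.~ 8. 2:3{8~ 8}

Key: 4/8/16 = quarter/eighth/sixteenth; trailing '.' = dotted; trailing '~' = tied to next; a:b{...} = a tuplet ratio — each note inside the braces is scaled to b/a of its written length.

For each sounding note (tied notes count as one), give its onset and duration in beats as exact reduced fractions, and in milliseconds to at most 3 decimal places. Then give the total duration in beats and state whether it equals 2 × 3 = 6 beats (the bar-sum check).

1) 0.0ms=0b +1005.587ms=3b
2) 1005.587ms=3b +1005.587ms=3b
Σ=6b of 6 (179bpm 3/8) — PASS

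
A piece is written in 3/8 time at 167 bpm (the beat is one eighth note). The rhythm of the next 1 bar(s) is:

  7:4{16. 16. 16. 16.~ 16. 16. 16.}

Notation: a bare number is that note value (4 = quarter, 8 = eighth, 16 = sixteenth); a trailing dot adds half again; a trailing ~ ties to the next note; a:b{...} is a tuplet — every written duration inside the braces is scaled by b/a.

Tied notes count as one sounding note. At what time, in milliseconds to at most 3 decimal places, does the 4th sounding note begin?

note 4 onset = 9/7b = 461.933ms

1. 0.0ms @ 0 + 153.978ms (3/7)
2. 153.978ms @ 3/7 + 153.978ms (3/7)
3. 307.956ms @ 6/7 + 153.978ms (3/7)
4. 461.933ms @ 9/7 + 307.956ms (6/7)
5. 769.889ms @ 15/7 + 153.978ms (3/7)
6. 923.867ms @ 18/7 + 153.978ms (3/7)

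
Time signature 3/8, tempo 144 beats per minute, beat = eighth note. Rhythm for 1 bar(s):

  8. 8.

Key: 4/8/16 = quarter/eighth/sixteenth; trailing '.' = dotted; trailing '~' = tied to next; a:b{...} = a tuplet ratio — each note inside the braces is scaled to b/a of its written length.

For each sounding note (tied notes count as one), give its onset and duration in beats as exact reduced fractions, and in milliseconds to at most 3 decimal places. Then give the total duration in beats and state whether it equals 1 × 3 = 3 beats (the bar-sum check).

1) 0.0ms=0b +625.0ms=3/2b
2) 625.0ms=3/2b +625.0ms=3/2b
Σ=3b of 3 (144bpm 3/8) — PASS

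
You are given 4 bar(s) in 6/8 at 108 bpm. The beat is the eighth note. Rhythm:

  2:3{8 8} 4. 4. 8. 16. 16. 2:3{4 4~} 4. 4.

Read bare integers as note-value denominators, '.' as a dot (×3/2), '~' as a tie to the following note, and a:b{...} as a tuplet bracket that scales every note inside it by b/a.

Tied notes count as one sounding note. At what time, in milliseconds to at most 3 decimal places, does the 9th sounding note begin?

note 9 onset = 15b = 8333.333ms

1. 0.0ms @ 0 + 833.333ms (3/2)
2. 833.333ms @ 3/2 + 833.333ms (3/2)
3. 1666.667ms @ 3 + 1666.667ms (3)
4. 3333.333ms @ 6 + 1666.667ms (3)
5. 5000.0ms @ 9 + 833.333ms (3/2)
6. 5833.333ms @ 21/2 + 416.667ms (3/4)
7. 6250.0ms @ 45/4 + 416.667ms (3/4)
8. 6666.667ms @ 12 + 1666.667ms (3)
9. 8333.333ms @ 15 + 3333.333ms (6)
10. 11666.667ms @ 21 + 1666.667ms (3)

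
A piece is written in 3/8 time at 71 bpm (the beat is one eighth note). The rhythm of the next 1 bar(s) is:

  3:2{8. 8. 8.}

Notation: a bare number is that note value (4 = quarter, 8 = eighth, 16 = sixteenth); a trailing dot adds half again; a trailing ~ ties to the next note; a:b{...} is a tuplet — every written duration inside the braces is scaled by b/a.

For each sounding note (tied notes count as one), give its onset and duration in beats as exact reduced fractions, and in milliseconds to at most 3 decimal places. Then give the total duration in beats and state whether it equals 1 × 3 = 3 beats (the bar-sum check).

1) 0.0ms=0b +845.07ms=1b
2) 845.07ms=1b +845.07ms=1b
3) 1690.141ms=2b +845.07ms=1b
Σ=3b of 3 (71bpm 3/8) — PASS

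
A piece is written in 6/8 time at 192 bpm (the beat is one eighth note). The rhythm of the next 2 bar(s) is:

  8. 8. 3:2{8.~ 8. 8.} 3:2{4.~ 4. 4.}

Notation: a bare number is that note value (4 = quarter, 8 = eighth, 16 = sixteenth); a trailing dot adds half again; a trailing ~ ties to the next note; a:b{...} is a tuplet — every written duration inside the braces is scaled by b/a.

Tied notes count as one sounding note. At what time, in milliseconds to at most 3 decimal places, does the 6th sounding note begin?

note 6 onset = 10b = 3125.0ms

1. 0.0ms @ 0 + 468.75ms (3/2)
2. 468.75ms @ 3/2 + 468.75ms (3/2)
3. 937.5ms @ 3 + 625.0ms (2)
4. 1562.5ms @ 5 + 312.5ms (1)
5. 1875.0ms @ 6 + 1250.0ms (4)
6. 3125.0ms @ 10 + 625.0ms (2)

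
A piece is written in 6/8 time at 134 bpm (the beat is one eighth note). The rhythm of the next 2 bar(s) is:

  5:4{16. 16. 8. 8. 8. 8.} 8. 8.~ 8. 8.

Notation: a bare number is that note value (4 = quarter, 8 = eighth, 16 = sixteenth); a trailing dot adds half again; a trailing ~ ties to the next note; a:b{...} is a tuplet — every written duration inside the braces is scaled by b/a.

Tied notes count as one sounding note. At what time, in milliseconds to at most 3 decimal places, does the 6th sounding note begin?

1. 0.0ms @ 0 + 268.657ms (3/5)
2. 268.657ms @ 3/5 + 268.657ms (3/5)
3. 537.313ms @ 6/5 + 537.313ms (6/5)
4. 1074.627ms @ 12/5 + 537.313ms (6/5)
5. 1611.94ms @ 18/5 + 537.313ms (6/5)
6. 2149.254ms @ 24/5 + 537.313ms (6/5)
7. 2686.567ms @ 6 + 671.642ms (3/2)
8. 3358.209ms @ 15/2 + 1343.284ms (3)
9. 4701.493ms @ 21/2 + 671.642ms (3/2)

note 6 onset = 24/5b = 2149.254ms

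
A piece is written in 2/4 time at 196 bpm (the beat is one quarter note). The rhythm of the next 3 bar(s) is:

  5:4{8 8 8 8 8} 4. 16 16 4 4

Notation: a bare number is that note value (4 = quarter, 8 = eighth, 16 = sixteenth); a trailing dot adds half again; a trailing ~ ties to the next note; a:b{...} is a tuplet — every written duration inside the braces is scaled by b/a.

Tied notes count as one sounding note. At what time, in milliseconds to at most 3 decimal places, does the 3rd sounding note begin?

note 3 onset = 4/5b = 244.898ms

1. 0.0ms @ 0 + 122.449ms (2/5)
2. 122.449ms @ 2/5 + 122.449ms (2/5)
3. 244.898ms @ 4/5 + 122.449ms (2/5)
4. 367.347ms @ 6/5 + 122.449ms (2/5)
5. 489.796ms @ 8/5 + 122.449ms (2/5)
6. 612.245ms @ 2 + 459.184ms (3/2)
7. 1071.429ms @ 7/2 + 76.531ms (1/4)
8. 1147.959ms @ 15/4 + 76.531ms (1/4)
9. 1224.49ms @ 4 + 306.122ms (1)
10. 1530.612ms @ 5 + 306.122ms (1)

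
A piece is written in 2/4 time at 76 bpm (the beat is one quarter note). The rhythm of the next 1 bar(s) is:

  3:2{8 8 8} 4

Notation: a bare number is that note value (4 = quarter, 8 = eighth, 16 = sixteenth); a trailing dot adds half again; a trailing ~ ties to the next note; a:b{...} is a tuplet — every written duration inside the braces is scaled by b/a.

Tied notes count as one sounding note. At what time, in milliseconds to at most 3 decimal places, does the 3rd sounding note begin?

1. 0.0ms @ 0 + 263.158ms (1/3)
2. 263.158ms @ 1/3 + 263.158ms (1/3)
3. 526.316ms @ 2/3 + 263.158ms (1/3)
4. 789.474ms @ 1 + 789.474ms (1)

note 3 onset = 2/3b = 526.316ms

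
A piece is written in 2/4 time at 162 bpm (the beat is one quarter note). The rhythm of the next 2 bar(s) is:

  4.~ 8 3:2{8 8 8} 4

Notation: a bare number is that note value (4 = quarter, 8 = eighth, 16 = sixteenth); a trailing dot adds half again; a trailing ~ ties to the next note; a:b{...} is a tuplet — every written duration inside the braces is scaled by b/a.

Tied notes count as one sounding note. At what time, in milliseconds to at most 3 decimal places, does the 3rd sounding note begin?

note 3 onset = 7/3b = 864.198ms

1. 0.0ms @ 0 + 740.741ms (2)
2. 740.741ms @ 2 + 123.457ms (1/3)
3. 864.198ms @ 7/3 + 123.457ms (1/3)
4. 987.654ms @ 8/3 + 123.457ms (1/3)
5. 1111.111ms @ 3 + 370.37ms (1)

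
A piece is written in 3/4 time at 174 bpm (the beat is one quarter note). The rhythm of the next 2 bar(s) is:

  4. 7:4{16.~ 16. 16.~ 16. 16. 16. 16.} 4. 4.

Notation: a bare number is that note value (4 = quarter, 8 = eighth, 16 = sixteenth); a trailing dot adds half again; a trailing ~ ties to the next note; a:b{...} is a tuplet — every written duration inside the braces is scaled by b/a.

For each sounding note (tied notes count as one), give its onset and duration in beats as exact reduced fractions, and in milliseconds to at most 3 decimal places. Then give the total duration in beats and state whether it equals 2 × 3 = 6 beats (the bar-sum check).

1) 0.0ms=0b +517.241ms=3/2b
2) 517.241ms=3/2b +147.783ms=3/7b
3) 665.025ms=27/14b +147.783ms=3/7b
4) 812.808ms=33/14b +73.892ms=3/14b
5) 886.7ms=18/7b +73.892ms=3/14b
6) 960.591ms=39/14b +73.892ms=3/14b
7) 1034.483ms=3b +517.241ms=3/2b
8) 1551.724ms=9/2b +517.241ms=3/2b
Σ=6b of 6 (174bpm 3/4) — PASS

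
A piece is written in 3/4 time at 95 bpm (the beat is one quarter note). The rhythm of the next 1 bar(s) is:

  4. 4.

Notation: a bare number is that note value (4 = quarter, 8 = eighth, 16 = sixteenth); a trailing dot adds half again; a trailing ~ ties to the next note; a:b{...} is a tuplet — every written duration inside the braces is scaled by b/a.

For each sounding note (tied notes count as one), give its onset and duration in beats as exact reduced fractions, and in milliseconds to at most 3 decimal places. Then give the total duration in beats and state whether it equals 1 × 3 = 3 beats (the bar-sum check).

1) 0.0ms=0b +947.368ms=3/2b
2) 947.368ms=3/2b +947.368ms=3/2b
Σ=3b of 3 (95bpm 3/4) — PASS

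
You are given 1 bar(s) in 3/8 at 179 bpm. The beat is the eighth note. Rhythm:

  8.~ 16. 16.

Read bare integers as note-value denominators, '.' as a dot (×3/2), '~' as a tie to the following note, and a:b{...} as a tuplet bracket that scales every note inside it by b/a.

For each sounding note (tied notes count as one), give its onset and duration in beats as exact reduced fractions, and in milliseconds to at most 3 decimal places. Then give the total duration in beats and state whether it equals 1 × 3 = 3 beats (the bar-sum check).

1) 0.0ms=0b +754.19ms=9/4b
2) 754.19ms=9/4b +251.397ms=3/4b
Σ=3b of 3 (179bpm 3/8) — PASS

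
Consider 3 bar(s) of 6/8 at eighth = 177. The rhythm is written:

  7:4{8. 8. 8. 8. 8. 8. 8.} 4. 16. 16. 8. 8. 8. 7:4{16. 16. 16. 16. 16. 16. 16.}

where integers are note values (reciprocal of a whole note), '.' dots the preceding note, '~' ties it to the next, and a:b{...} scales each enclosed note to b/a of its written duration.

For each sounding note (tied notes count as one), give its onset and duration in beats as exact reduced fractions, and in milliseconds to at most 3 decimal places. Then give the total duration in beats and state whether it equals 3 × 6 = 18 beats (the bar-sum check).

1) 0.0ms=0b +290.557ms=6/7b
2) 290.557ms=6/7b +290.557ms=6/7b
3) 581.114ms=12/7b +290.557ms=6/7b
4) 871.671ms=18/7b +290.557ms=6/7b
5) 1162.228ms=24/7b +290.557ms=6/7b
6) 1452.785ms=30/7b +290.557ms=6/7b
7) 1743.341ms=36/7b +290.557ms=6/7b
8) 2033.898ms=6b +1016.949ms=3b
9) 3050.847ms=9b +254.237ms=3/4b
10) 3305.085ms=39/4b +254.237ms=3/4b
11) 3559.322ms=21/2b +508.475ms=3/2b
12) 4067.797ms=12b +508.475ms=3/2b
13) 4576.271ms=27/2b +508.475ms=3/2b
14) 5084.746ms=15b +145.278ms=3/7b
15) 5230.024ms=108/7b +145.278ms=3/7b
16) 5375.303ms=111/7b +145.278ms=3/7b
17) 5520.581ms=114/7b +145.278ms=3/7b
18) 5665.86ms=117/7b +145.278ms=3/7b
19) 5811.138ms=120/7b +145.278ms=3/7b
20) 5956.416ms=123/7b +145.278ms=3/7b
Σ=18b of 18 (177bpm 6/8) — PASS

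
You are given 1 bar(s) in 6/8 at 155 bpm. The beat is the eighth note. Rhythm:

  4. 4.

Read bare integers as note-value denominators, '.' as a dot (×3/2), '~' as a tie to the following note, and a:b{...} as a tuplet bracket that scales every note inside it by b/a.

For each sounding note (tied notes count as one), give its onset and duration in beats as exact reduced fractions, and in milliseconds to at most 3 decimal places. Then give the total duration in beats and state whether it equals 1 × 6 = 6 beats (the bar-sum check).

1) 0.0ms=0b +1161.29ms=3b
2) 1161.29ms=3b +1161.29ms=3b
Σ=6b of 6 (155bpm 6/8) — PASS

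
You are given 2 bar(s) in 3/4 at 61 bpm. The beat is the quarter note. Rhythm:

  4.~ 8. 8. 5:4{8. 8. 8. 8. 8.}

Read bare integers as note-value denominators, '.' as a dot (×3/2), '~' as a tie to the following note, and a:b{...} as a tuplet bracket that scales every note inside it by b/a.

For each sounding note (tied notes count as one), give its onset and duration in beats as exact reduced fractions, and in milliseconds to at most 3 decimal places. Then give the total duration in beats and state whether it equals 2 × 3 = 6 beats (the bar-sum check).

1) 0.0ms=0b +2213.115ms=9/4b
2) 2213.115ms=9/4b +737.705ms=3/4b
3) 2950.82ms=3b +590.164ms=3/5b
4) 3540.984ms=18/5b +590.164ms=3/5b
5) 4131.148ms=21/5b +590.164ms=3/5b
6) 4721.311ms=24/5b +590.164ms=3/5b
7) 5311.475ms=27/5b +590.164ms=3/5b
Σ=6b of 6 (61bpm 3/4) — PASS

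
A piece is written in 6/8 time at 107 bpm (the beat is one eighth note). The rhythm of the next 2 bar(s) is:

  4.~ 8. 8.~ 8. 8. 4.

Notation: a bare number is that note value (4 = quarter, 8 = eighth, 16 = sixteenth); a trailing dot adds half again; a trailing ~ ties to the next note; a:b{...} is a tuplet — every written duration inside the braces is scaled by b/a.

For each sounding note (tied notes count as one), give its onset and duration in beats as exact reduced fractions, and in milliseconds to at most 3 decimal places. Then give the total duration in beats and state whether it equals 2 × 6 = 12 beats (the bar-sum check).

1) 0.0ms=0b +2523.364ms=9/2b
2) 2523.364ms=9/2b +1682.243ms=3b
3) 4205.607ms=15/2b +841.121ms=3/2b
4) 5046.729ms=9b +1682.243ms=3b
Σ=12b of 12 (107bpm 6/8) — PASS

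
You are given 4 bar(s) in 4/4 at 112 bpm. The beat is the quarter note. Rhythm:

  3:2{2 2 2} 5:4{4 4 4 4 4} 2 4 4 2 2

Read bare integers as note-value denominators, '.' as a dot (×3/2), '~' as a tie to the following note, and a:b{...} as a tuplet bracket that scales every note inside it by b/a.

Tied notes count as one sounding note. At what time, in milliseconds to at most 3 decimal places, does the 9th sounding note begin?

note 9 onset = 8b = 4285.714ms

1. 0.0ms @ 0 + 714.286ms (4/3)
2. 714.286ms @ 4/3 + 714.286ms (4/3)
3. 1428.571ms @ 8/3 + 714.286ms (4/3)
4. 2142.857ms @ 4 + 428.571ms (4/5)
5. 2571.429ms @ 24/5 + 428.571ms (4/5)
6. 3000.0ms @ 28/5 + 428.571ms (4/5)
7. 3428.571ms @ 32/5 + 428.571ms (4/5)
8. 3857.143ms @ 36/5 + 428.571ms (4/5)
9. 4285.714ms @ 8 + 1071.429ms (2)
10. 5357.143ms @ 10 + 535.714ms (1)
11. 5892.857ms @ 11 + 535.714ms (1)
12. 6428.571ms @ 12 + 1071.429ms (2)
13. 7500.0ms @ 14 + 1071.429ms (2)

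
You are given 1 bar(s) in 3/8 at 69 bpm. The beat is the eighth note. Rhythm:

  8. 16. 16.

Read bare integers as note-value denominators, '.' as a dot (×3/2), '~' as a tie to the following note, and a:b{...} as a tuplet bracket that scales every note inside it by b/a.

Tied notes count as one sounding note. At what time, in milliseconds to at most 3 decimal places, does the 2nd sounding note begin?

1. 0.0ms @ 0 + 1304.348ms (3/2)
2. 1304.348ms @ 3/2 + 652.174ms (3/4)
3. 1956.522ms @ 9/4 + 652.174ms (3/4)

note 2 onset = 3/2b = 1304.348ms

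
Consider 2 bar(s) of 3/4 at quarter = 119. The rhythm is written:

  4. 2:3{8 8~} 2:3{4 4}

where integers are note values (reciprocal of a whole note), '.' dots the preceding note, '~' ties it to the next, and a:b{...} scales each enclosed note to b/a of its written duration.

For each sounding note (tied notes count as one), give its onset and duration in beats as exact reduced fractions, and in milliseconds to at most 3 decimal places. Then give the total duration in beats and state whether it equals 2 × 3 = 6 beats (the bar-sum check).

1) 0.0ms=0b +756.303ms=3/2b
2) 756.303ms=3/2b +378.151ms=3/4b
3) 1134.454ms=9/4b +1134.454ms=9/4b
4) 2268.908ms=9/2b +756.303ms=3/2b
Σ=6b of 6 (119bpm 3/4) — PASS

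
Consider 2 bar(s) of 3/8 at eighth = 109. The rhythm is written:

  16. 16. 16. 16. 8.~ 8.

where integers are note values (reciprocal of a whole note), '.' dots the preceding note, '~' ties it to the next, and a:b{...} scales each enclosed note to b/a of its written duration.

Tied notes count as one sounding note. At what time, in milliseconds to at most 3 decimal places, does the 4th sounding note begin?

note 4 onset = 9/4b = 1238.532ms

1. 0.0ms @ 0 + 412.844ms (3/4)
2. 412.844ms @ 3/4 + 412.844ms (3/4)
3. 825.688ms @ 3/2 + 412.844ms (3/4)
4. 1238.532ms @ 9/4 + 412.844ms (3/4)
5. 1651.376ms @ 3 + 1651.376ms (3)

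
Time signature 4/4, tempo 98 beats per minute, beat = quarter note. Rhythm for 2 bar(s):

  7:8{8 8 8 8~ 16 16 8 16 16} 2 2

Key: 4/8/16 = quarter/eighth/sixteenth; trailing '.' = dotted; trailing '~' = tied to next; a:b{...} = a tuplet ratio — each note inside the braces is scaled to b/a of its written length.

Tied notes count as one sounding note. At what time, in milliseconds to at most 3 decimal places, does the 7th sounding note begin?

1. 0.0ms @ 0 + 349.854ms (4/7)
2. 349.854ms @ 4/7 + 349.854ms (4/7)
3. 699.708ms @ 8/7 + 349.854ms (4/7)
4. 1049.563ms @ 12/7 + 524.781ms (6/7)
5. 1574.344ms @ 18/7 + 174.927ms (2/7)
6. 1749.271ms @ 20/7 + 349.854ms (4/7)
7. 2099.125ms @ 24/7 + 174.927ms (2/7)
8. 2274.052ms @ 26/7 + 174.927ms (2/7)
9. 2448.98ms @ 4 + 1224.49ms (2)
10. 3673.469ms @ 6 + 1224.49ms (2)

note 7 onset = 24/7b = 2099.125ms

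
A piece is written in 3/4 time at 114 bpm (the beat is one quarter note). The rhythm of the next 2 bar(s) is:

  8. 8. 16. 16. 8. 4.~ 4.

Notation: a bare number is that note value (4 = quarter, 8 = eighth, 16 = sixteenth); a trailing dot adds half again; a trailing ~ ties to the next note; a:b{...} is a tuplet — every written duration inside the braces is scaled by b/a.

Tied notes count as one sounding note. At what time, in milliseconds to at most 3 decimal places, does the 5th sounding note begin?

1. 0.0ms @ 0 + 394.737ms (3/4)
2. 394.737ms @ 3/4 + 394.737ms (3/4)
3. 789.474ms @ 3/2 + 197.368ms (3/8)
4. 986.842ms @ 15/8 + 197.368ms (3/8)
5. 1184.211ms @ 9/4 + 394.737ms (3/4)
6. 1578.947ms @ 3 + 1578.947ms (3)

note 5 onset = 9/4b = 1184.211ms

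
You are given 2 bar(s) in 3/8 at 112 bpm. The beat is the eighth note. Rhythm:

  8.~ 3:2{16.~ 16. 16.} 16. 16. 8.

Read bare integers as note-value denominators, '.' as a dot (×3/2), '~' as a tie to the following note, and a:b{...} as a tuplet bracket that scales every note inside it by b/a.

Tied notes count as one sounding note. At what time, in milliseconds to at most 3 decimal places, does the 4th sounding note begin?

note 4 onset = 15/4b = 2008.929ms

1. 0.0ms @ 0 + 1339.286ms (5/2)
2. 1339.286ms @ 5/2 + 267.857ms (1/2)
3. 1607.143ms @ 3 + 401.786ms (3/4)
4. 2008.929ms @ 15/4 + 401.786ms (3/4)
5. 2410.714ms @ 9/2 + 803.571ms (3/2)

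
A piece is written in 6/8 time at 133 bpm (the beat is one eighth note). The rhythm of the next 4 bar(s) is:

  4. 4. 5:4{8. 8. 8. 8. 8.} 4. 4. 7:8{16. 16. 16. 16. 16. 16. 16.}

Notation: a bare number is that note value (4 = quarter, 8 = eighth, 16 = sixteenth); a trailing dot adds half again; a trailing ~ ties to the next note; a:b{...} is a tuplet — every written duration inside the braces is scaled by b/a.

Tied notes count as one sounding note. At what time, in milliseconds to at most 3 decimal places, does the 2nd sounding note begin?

note 2 onset = 3b = 1353.383ms

1. 0.0ms @ 0 + 1353.383ms (3)
2. 1353.383ms @ 3 + 1353.383ms (3)
3. 2706.767ms @ 6 + 541.353ms (6/5)
4. 3248.12ms @ 36/5 + 541.353ms (6/5)
5. 3789.474ms @ 42/5 + 541.353ms (6/5)
6. 4330.827ms @ 48/5 + 541.353ms (6/5)
7. 4872.18ms @ 54/5 + 541.353ms (6/5)
8. 5413.534ms @ 12 + 1353.383ms (3)
9. 6766.917ms @ 15 + 1353.383ms (3)
10. 8120.301ms @ 18 + 386.681ms (6/7)
11. 8506.982ms @ 132/7 + 386.681ms (6/7)
12. 8893.663ms @ 138/7 + 386.681ms (6/7)
13. 9280.344ms @ 144/7 + 386.681ms (6/7)
14. 9667.025ms @ 150/7 + 386.681ms (6/7)
15. 10053.706ms @ 156/7 + 386.681ms (6/7)
16. 10440.387ms @ 162/7 + 386.681ms (6/7)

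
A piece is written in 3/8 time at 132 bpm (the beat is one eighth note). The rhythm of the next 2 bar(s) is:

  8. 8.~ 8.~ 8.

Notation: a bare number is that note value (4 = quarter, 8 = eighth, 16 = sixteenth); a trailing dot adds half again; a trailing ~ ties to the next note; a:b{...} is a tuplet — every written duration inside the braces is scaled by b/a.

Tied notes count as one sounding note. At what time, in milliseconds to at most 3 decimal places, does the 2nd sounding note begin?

1. 0.0ms @ 0 + 681.818ms (3/2)
2. 681.818ms @ 3/2 + 2045.455ms (9/2)

note 2 onset = 3/2b = 681.818ms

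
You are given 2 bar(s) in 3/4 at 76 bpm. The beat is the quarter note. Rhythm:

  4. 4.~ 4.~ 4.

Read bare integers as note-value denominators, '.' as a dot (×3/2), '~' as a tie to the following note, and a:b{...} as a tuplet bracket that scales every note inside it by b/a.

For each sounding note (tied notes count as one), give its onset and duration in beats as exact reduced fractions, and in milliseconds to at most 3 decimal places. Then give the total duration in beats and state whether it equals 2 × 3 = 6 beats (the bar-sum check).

1) 0.0ms=0b +1184.211ms=3/2b
2) 1184.211ms=3/2b +3552.632ms=9/2b
Σ=6b of 6 (76bpm 3/4) — PASS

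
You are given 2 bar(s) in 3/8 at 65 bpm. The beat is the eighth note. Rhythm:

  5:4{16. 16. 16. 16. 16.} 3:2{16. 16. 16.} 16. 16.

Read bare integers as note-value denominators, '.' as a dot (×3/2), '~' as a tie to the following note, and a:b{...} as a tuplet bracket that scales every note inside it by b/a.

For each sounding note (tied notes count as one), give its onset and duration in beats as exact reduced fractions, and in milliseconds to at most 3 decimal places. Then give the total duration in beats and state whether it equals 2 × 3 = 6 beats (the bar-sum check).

1) 0.0ms=0b +553.846ms=3/5b
2) 553.846ms=3/5b +553.846ms=3/5b
3) 1107.692ms=6/5b +553.846ms=3/5b
4) 1661.538ms=9/5b +553.846ms=3/5b
5) 2215.385ms=12/5b +553.846ms=3/5b
6) 2769.231ms=3b +461.538ms=1/2b
7) 3230.769ms=7/2b +461.538ms=1/2b
8) 3692.308ms=4b +461.538ms=1/2b
9) 4153.846ms=9/2b +692.308ms=3/4b
10) 4846.154ms=21/4b +692.308ms=3/4b
Σ=6b of 6 (65bpm 3/8) — PASS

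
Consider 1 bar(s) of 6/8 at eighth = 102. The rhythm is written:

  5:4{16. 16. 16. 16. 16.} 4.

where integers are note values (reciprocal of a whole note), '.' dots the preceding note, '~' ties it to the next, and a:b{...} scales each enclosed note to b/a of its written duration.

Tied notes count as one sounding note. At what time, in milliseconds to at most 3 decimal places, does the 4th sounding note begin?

note 4 onset = 9/5b = 1058.824ms

1. 0.0ms @ 0 + 352.941ms (3/5)
2. 352.941ms @ 3/5 + 352.941ms (3/5)
3. 705.882ms @ 6/5 + 352.941ms (3/5)
4. 1058.824ms @ 9/5 + 352.941ms (3/5)
5. 1411.765ms @ 12/5 + 352.941ms (3/5)
6. 1764.706ms @ 3 + 1764.706ms (3)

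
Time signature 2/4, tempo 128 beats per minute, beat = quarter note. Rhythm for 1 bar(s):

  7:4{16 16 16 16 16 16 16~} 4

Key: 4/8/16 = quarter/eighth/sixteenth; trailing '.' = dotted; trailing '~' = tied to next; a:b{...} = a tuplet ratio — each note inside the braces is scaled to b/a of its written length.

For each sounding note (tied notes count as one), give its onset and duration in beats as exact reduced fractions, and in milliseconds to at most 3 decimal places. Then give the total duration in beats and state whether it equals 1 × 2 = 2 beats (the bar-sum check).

1) 0.0ms=0b +66.964ms=1/7b
2) 66.964ms=1/7b +66.964ms=1/7b
3) 133.929ms=2/7b +66.964ms=1/7b
4) 200.893ms=3/7b +66.964ms=1/7b
5) 267.857ms=4/7b +66.964ms=1/7b
6) 334.821ms=5/7b +66.964ms=1/7b
7) 401.786ms=6/7b +535.714ms=8/7b
Σ=2b of 2 (128bpm 2/4) — PASS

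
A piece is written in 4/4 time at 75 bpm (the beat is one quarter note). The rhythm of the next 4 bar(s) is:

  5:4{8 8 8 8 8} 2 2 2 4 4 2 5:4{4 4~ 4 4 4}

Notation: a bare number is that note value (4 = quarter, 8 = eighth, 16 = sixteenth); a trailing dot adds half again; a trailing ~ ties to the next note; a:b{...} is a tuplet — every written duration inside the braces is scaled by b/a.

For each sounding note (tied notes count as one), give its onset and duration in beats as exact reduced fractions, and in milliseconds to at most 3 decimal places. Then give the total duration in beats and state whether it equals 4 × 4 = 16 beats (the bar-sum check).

1) 0.0ms=0b +320.0ms=2/5b
2) 320.0ms=2/5b +320.0ms=2/5b
3) 640.0ms=4/5b +320.0ms=2/5b
4) 960.0ms=6/5b +320.0ms=2/5b
5) 1280.0ms=8/5b +320.0ms=2/5b
6) 1600.0ms=2b +1600.0ms=2b
7) 3200.0ms=4b +1600.0ms=2b
8) 4800.0ms=6b +1600.0ms=2b
9) 6400.0ms=8b +800.0ms=1b
10) 7200.0ms=9b +800.0ms=1b
11) 8000.0ms=10b +1600.0ms=2b
12) 9600.0ms=12b +640.0ms=4/5b
13) 10240.0ms=64/5b +1280.0ms=8/5b
14) 11520.0ms=72/5b +640.0ms=4/5b
15) 12160.0ms=76/5b +640.0ms=4/5b
Σ=16b of 16 (75bpm 4/4) — PASS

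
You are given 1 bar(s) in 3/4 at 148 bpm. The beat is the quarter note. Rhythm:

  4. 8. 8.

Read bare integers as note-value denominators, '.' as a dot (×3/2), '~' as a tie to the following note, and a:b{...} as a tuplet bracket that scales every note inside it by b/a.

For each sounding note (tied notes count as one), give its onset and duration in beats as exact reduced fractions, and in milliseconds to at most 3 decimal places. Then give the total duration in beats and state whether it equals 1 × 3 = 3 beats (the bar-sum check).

1) 0.0ms=0b +608.108ms=3/2b
2) 608.108ms=3/2b +304.054ms=3/4b
3) 912.162ms=9/4b +304.054ms=3/4b
Σ=3b of 3 (148bpm 3/4) — PASS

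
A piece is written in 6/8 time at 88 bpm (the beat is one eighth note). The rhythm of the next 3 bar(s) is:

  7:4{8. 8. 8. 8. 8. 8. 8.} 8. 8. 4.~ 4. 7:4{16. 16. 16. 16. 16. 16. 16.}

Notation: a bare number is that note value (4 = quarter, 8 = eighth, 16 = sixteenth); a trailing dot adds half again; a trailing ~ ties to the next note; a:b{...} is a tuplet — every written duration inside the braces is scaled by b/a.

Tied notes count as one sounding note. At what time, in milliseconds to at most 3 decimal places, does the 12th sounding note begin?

note 12 onset = 108/7b = 10519.481ms

1. 0.0ms @ 0 + 584.416ms (6/7)
2. 584.416ms @ 6/7 + 584.416ms (6/7)
3. 1168.831ms @ 12/7 + 584.416ms (6/7)
4. 1753.247ms @ 18/7 + 584.416ms (6/7)
5. 2337.662ms @ 24/7 + 584.416ms (6/7)
6. 2922.078ms @ 30/7 + 584.416ms (6/7)
7. 3506.494ms @ 36/7 + 584.416ms (6/7)
8. 4090.909ms @ 6 + 1022.727ms (3/2)
9. 5113.636ms @ 15/2 + 1022.727ms (3/2)
10. 6136.364ms @ 9 + 4090.909ms (6)
11. 10227.273ms @ 15 + 292.208ms (3/7)
12. 10519.481ms @ 108/7 + 292.208ms (3/7)
13. 10811.688ms @ 111/7 + 292.208ms (3/7)
14. 11103.896ms @ 114/7 + 292.208ms (3/7)
15. 11396.104ms @ 117/7 + 292.208ms (3/7)
16. 11688.312ms @ 120/7 + 292.208ms (3/7)
17. 11980.519ms @ 123/7 + 292.208ms (3/7)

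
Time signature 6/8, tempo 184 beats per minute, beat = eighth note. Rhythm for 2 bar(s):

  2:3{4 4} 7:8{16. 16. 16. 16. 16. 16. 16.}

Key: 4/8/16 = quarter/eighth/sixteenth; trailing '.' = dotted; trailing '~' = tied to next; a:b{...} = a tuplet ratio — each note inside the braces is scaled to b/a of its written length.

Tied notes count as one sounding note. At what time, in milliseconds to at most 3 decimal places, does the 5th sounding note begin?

1. 0.0ms @ 0 + 978.261ms (3)
2. 978.261ms @ 3 + 978.261ms (3)
3. 1956.522ms @ 6 + 279.503ms (6/7)
4. 2236.025ms @ 48/7 + 279.503ms (6/7)
5. 2515.528ms @ 54/7 + 279.503ms (6/7)
6. 2795.031ms @ 60/7 + 279.503ms (6/7)
7. 3074.534ms @ 66/7 + 279.503ms (6/7)
8. 3354.037ms @ 72/7 + 279.503ms (6/7)
9. 3633.54ms @ 78/7 + 279.503ms (6/7)

note 5 onset = 54/7b = 2515.528ms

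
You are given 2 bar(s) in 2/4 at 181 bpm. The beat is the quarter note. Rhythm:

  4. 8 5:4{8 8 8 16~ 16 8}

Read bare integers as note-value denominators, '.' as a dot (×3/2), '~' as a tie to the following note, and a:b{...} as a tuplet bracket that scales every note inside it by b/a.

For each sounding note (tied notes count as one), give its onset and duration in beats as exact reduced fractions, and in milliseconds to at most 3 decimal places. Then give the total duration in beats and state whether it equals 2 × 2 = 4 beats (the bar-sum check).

1) 0.0ms=0b +497.238ms=3/2b
2) 497.238ms=3/2b +165.746ms=1/2b
3) 662.983ms=2b +132.597ms=2/5b
4) 795.58ms=12/5b +132.597ms=2/5b
5) 928.177ms=14/5b +132.597ms=2/5b
6) 1060.773ms=16/5b +132.597ms=2/5b
7) 1193.37ms=18/5b +132.597ms=2/5b
Σ=4b of 4 (181bpm 2/4) — PASS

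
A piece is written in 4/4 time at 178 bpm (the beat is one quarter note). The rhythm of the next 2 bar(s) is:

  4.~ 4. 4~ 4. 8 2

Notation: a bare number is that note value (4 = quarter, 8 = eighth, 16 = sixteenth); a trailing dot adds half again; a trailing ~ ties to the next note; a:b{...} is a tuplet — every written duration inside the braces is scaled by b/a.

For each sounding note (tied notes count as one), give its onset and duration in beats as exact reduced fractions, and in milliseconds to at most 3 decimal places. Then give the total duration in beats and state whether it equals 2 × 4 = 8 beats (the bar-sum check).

1) 0.0ms=0b +1011.236ms=3b
2) 1011.236ms=3b +842.697ms=5/2b
3) 1853.933ms=11/2b +168.539ms=1/2b
4) 2022.472ms=6b +674.157ms=2b
Σ=8b of 8 (178bpm 4/4) — PASS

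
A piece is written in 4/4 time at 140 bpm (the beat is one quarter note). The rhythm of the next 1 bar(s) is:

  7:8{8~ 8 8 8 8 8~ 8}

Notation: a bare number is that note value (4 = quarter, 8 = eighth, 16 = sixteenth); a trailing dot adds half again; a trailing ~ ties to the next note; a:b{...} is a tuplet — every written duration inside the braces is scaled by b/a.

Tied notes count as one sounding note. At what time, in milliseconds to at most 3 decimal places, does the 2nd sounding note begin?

note 2 onset = 8/7b = 489.796ms

1. 0.0ms @ 0 + 489.796ms (8/7)
2. 489.796ms @ 8/7 + 244.898ms (4/7)
3. 734.694ms @ 12/7 + 244.898ms (4/7)
4. 979.592ms @ 16/7 + 244.898ms (4/7)
5. 1224.49ms @ 20/7 + 489.796ms (8/7)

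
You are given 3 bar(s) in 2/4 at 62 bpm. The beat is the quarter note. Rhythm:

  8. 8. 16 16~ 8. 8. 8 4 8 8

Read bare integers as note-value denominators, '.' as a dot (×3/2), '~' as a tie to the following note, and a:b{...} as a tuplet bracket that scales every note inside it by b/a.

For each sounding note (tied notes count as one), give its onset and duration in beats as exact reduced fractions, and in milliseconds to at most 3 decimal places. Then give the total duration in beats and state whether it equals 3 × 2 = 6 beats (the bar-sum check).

1) 0.0ms=0b +725.806ms=3/4b
2) 725.806ms=3/4b +725.806ms=3/4b
3) 1451.613ms=3/2b +241.935ms=1/4b
4) 1693.548ms=7/4b +967.742ms=1b
5) 2661.29ms=11/4b +725.806ms=3/4b
6) 3387.097ms=7/2b +483.871ms=1/2b
7) 3870.968ms=4b +967.742ms=1b
8) 4838.71ms=5b +483.871ms=1/2b
9) 5322.581ms=11/2b +483.871ms=1/2b
Σ=6b of 6 (62bpm 2/4) — PASS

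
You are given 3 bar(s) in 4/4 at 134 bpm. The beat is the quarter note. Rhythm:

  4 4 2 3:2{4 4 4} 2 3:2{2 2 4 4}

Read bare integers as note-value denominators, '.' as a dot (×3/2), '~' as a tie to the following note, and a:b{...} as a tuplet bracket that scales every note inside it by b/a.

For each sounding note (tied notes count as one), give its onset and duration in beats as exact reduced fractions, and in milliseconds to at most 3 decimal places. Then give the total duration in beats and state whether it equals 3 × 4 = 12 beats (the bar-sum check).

1) 0.0ms=0b +447.761ms=1b
2) 447.761ms=1b +447.761ms=1b
3) 895.522ms=2b +895.522ms=2b
4) 1791.045ms=4b +298.507ms=2/3b
5) 2089.552ms=14/3b +298.507ms=2/3b
6) 2388.06ms=16/3b +298.507ms=2/3b
7) 2686.567ms=6b +895.522ms=2b
8) 3582.09ms=8b +597.015ms=4/3b
9) 4179.104ms=28/3b +597.015ms=4/3b
10) 4776.119ms=32/3b +298.507ms=2/3b
11) 5074.627ms=34/3b +298.507ms=2/3b
Σ=12b of 12 (134bpm 4/4) — PASS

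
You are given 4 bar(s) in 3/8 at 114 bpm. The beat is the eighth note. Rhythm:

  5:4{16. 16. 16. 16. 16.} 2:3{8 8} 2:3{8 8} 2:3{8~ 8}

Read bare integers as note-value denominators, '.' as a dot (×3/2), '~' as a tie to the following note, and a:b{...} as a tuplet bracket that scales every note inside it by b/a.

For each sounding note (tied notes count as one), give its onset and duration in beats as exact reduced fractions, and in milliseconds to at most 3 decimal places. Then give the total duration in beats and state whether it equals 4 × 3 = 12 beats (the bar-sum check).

1) 0.0ms=0b +315.789ms=3/5b
2) 315.789ms=3/5b +315.789ms=3/5b
3) 631.579ms=6/5b +315.789ms=3/5b
4) 947.368ms=9/5b +315.789ms=3/5b
5) 1263.158ms=12/5b +315.789ms=3/5b
6) 1578.947ms=3b +789.474ms=3/2b
7) 2368.421ms=9/2b +789.474ms=3/2b
8) 3157.895ms=6b +789.474ms=3/2b
9) 3947.368ms=15/2b +789.474ms=3/2b
10) 4736.842ms=9b +1578.947ms=3b
Σ=12b of 12 (114bpm 3/8) — PASS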